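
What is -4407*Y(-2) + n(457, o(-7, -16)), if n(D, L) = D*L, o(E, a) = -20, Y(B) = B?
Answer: -326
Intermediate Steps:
-4407*Y(-2) + n(457, o(-7, -16)) = -4407*(-2) + 457*(-20) = 8814 - 9140 = -326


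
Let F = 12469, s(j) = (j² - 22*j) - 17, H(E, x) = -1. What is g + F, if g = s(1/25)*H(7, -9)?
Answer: 7804299/625 ≈ 12487.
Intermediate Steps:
s(j) = -17 + j² - 22*j
g = 11174/625 (g = (-17 + (1/25)² - 22/25)*(-1) = (-17 + (1/25)² - 22*1/25)*(-1) = (-17 + 1/625 - 22/25)*(-1) = -11174/625*(-1) = 11174/625 ≈ 17.878)
g + F = 11174/625 + 12469 = 7804299/625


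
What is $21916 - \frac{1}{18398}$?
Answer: $\frac{403210567}{18398} \approx 21916.0$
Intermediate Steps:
$21916 - \frac{1}{18398} = \frac{403210567}{18398}$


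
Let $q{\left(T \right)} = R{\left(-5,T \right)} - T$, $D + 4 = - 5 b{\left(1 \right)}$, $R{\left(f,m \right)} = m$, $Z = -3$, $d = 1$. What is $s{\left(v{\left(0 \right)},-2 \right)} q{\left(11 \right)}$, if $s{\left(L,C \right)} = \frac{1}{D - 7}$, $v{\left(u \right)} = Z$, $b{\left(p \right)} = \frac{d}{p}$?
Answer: $0$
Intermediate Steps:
$b{\left(p \right)} = \frac{1}{p}$ ($b{\left(p \right)} = 1 \frac{1}{p} = \frac{1}{p}$)
$v{\left(u \right)} = -3$
$D = -9$ ($D = -4 - \frac{5}{1} = -4 - 5 = -9$)
$s{\left(L,C \right)} = - \frac{1}{16}$ ($s{\left(L,C \right)} = \frac{1}{-9 - 7} = \frac{1}{-16} = - \frac{1}{16}$)
$q{\left(T \right)} = 0$ ($q{\left(T \right)} = T - T = 0$)
$s{\left(v{\left(0 \right)},-2 \right)} q{\left(11 \right)} = \left(- \frac{1}{16}\right) 0 = 0$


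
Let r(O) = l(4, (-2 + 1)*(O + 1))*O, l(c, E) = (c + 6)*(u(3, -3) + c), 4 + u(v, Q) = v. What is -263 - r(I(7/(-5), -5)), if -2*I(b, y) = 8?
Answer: -143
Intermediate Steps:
u(v, Q) = -4 + v
I(b, y) = -4 (I(b, y) = -1/2*8 = -4)
l(c, E) = (-1 + c)*(6 + c) (l(c, E) = (c + 6)*((-4 + 3) + c) = (6 + c)*(-1 + c) = (-1 + c)*(6 + c))
r(O) = 30*O (r(O) = (-6 + 4**2 + 5*4)*O = (-6 + 16 + 20)*O = 30*O)
-263 - r(I(7/(-5), -5)) = -263 - 30*(-4) = -263 - 1*(-120) = -263 + 120 = -143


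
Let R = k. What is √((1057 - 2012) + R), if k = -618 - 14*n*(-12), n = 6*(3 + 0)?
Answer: √1451 ≈ 38.092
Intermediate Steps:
n = 18 (n = 6*3 = 18)
k = 2406 (k = -618 - 14*18*(-12) = -618 - 252*(-12) = -618 - 1*(-3024) = -618 + 3024 = 2406)
R = 2406
√((1057 - 2012) + R) = √((1057 - 2012) + 2406) = √(-955 + 2406) = √1451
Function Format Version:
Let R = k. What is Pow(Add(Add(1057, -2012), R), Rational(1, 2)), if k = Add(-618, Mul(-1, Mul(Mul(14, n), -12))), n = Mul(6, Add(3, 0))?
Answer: Pow(1451, Rational(1, 2)) ≈ 38.092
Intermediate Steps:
n = 18 (n = Mul(6, 3) = 18)
k = 2406 (k = Add(-618, Mul(-1, Mul(Mul(14, 18), -12))) = Add(-618, Mul(-1, Mul(252, -12))) = Add(-618, Mul(-1, -3024)) = Add(-618, 3024) = 2406)
R = 2406
Pow(Add(Add(1057, -2012), R), Rational(1, 2)) = Pow(Add(Add(1057, -2012), 2406), Rational(1, 2)) = Pow(Add(-955, 2406), Rational(1, 2)) = Pow(1451, Rational(1, 2))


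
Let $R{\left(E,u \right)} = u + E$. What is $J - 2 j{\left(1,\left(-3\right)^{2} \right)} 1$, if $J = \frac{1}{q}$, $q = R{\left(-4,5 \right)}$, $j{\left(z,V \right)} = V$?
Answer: $-18$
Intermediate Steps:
$R{\left(E,u \right)} = E + u$
$q = 1$ ($q = -4 + 5 = 1$)
$J = 1$ ($J = 1^{-1} = 1$)
$J - 2 j{\left(1,\left(-3\right)^{2} \right)} 1 = 1 - 2 \left(-3\right)^{2} \cdot 1 = 1 \left(-2\right) 9 \cdot 1 = 1 \left(\left(-18\right) 1\right) = 1 \left(-18\right) = -18$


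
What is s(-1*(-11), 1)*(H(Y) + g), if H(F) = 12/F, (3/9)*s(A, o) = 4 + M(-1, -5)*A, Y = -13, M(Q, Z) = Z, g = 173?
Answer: -342261/13 ≈ -26328.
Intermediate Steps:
s(A, o) = 12 - 15*A (s(A, o) = 3*(4 - 5*A) = 12 - 15*A)
s(-1*(-11), 1)*(H(Y) + g) = (12 - (-15)*(-11))*(12/(-13) + 173) = (12 - 15*11)*(12*(-1/13) + 173) = (12 - 165)*(-12/13 + 173) = -153*2237/13 = -342261/13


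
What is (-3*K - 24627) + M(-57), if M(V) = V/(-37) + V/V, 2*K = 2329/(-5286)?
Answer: -3210647847/130388 ≈ -24624.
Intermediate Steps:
K = -2329/10572 (K = (2329/(-5286))/2 = (2329*(-1/5286))/2 = (½)*(-2329/5286) = -2329/10572 ≈ -0.22030)
M(V) = 1 - V/37 (M(V) = V*(-1/37) + 1 = -V/37 + 1 = 1 - V/37)
(-3*K - 24627) + M(-57) = (-3*(-2329/10572) - 24627) + (1 - 1/37*(-57)) = (2329/3524 - 24627) + (1 + 57/37) = -86783219/3524 + 94/37 = -3210647847/130388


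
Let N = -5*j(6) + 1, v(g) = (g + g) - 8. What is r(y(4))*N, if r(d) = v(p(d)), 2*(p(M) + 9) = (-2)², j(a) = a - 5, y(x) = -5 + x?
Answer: 88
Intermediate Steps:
j(a) = -5 + a
p(M) = -7 (p(M) = -9 + (½)*(-2)² = -9 + (½)*4 = -9 + 2 = -7)
v(g) = -8 + 2*g (v(g) = 2*g - 8 = -8 + 2*g)
r(d) = -22 (r(d) = -8 + 2*(-7) = -8 - 14 = -22)
N = -4 (N = -5*(-5 + 6) + 1 = -5*1 + 1 = -5 + 1 = -4)
r(y(4))*N = -22*(-4) = 88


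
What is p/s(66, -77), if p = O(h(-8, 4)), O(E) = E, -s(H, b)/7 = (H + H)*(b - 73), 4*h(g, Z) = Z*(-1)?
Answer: -1/138600 ≈ -7.2150e-6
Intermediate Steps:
h(g, Z) = -Z/4 (h(g, Z) = (Z*(-1))/4 = (-Z)/4 = -Z/4)
s(H, b) = -14*H*(-73 + b) (s(H, b) = -7*(H + H)*(b - 73) = -7*2*H*(-73 + b) = -14*H*(-73 + b))
p = -1 (p = -¼*4 = -1)
p/s(66, -77) = -1/(14*66*(73 - 1*(-77))) = -1/(14*66*(73 + 77)) = -1/(14*66*150) = -1/138600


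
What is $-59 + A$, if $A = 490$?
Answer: $431$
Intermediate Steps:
$-59 + A = -59 + 490 = 431$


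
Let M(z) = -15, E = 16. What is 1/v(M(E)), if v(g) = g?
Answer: -1/15 ≈ -0.066667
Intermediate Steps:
1/v(M(E)) = 1/(-15) = -1/15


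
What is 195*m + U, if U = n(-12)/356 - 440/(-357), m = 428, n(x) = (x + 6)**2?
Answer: 2651816953/31773 ≈ 83461.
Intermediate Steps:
n(x) = (6 + x)**2
U = 42373/31773 (U = (6 - 12)**2/356 - 440/(-357) = (-6)**2*(1/356) - 440*(-1/357) = 36*(1/356) + 440/357 = 9/89 + 440/357 = 42373/31773 ≈ 1.3336)
195*m + U = 195*428 + 42373/31773 = 83460 + 42373/31773 = 2651816953/31773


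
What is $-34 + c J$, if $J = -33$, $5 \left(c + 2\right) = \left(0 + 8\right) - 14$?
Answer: $\frac{358}{5} \approx 71.6$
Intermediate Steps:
$c = - \frac{16}{5}$ ($c = -2 + \frac{\left(0 + 8\right) - 14}{5} = -2 + \frac{8 - 14}{5} = -2 + \frac{1}{5} \left(-6\right) = -2 - \frac{6}{5} = - \frac{16}{5} \approx -3.2$)
$-34 + c J = -34 - - \frac{528}{5} = -34 + \frac{528}{5} = \frac{358}{5}$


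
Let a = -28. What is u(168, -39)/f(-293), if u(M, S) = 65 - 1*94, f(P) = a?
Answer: 29/28 ≈ 1.0357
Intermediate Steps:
f(P) = -28
u(M, S) = -29 (u(M, S) = 65 - 94 = -29)
u(168, -39)/f(-293) = -29/(-28) = -29*(-1/28) = 29/28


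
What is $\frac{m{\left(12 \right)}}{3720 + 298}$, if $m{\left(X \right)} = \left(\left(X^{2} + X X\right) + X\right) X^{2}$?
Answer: $\frac{21600}{2009} \approx 10.752$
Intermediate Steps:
$m{\left(X \right)} = X^{2} \left(X + 2 X^{2}\right)$ ($m{\left(X \right)} = \left(\left(X^{2} + X^{2}\right) + X\right) X^{2} = \left(2 X^{2} + X\right) X^{2} = \left(X + 2 X^{2}\right) X^{2} = X^{2} \left(X + 2 X^{2}\right)$)
$\frac{m{\left(12 \right)}}{3720 + 298} = \frac{12^{3} \left(1 + 2 \cdot 12\right)}{3720 + 298} = \frac{1728 \left(1 + 24\right)}{4018} = 1728 \cdot 25 \cdot \frac{1}{4018} = 43200 \cdot \frac{1}{4018} = \frac{21600}{2009}$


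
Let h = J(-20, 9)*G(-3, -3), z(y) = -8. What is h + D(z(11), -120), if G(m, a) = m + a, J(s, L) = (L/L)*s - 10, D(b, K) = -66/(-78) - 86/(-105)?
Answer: 247973/1365 ≈ 181.67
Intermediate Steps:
D(b, K) = 2273/1365 (D(b, K) = -66*(-1/78) - 86*(-1/105) = 11/13 + 86/105 = 2273/1365)
J(s, L) = -10 + s (J(s, L) = 1*s - 10 = s - 10 = -10 + s)
G(m, a) = a + m
h = 180 (h = (-10 - 20)*(-3 - 3) = -30*(-6) = 180)
h + D(z(11), -120) = 180 + 2273/1365 = 247973/1365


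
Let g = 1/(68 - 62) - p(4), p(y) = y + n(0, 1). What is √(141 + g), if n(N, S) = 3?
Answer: √4830/6 ≈ 11.583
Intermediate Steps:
p(y) = 3 + y (p(y) = y + 3 = 3 + y)
g = -41/6 (g = 1/(68 - 62) - (3 + 4) = 1/6 - 1*7 = 1*(⅙) - 7 = ⅙ - 7 = -41/6 ≈ -6.8333)
√(141 + g) = √(141 - 41/6) = √(805/6) = √4830/6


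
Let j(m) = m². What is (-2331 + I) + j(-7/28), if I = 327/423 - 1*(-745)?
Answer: -3576131/2256 ≈ -1585.2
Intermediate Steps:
I = 105154/141 (I = 327*(1/423) + 745 = 109/141 + 745 = 105154/141 ≈ 745.77)
(-2331 + I) + j(-7/28) = (-2331 + 105154/141) + (-7/28)² = -223517/141 + (-7*1/28)² = -223517/141 + (-¼)² = -223517/141 + 1/16 = -3576131/2256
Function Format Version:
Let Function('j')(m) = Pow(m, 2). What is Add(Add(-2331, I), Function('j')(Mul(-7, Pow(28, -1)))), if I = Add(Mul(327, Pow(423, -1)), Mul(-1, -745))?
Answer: Rational(-3576131, 2256) ≈ -1585.2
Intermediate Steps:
I = Rational(105154, 141) (I = Add(Mul(327, Rational(1, 423)), 745) = Add(Rational(109, 141), 745) = Rational(105154, 141) ≈ 745.77)
Add(Add(-2331, I), Function('j')(Mul(-7, Pow(28, -1)))) = Add(Add(-2331, Rational(105154, 141)), Pow(Mul(-7, Pow(28, -1)), 2)) = Add(Rational(-223517, 141), Pow(Mul(-7, Rational(1, 28)), 2)) = Add(Rational(-223517, 141), Pow(Rational(-1, 4), 2)) = Add(Rational(-223517, 141), Rational(1, 16)) = Rational(-3576131, 2256)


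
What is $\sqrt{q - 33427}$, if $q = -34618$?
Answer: $i \sqrt{68045} \approx 260.85 i$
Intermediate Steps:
$\sqrt{q - 33427} = \sqrt{-34618 - 33427} = \sqrt{-68045} = i \sqrt{68045}$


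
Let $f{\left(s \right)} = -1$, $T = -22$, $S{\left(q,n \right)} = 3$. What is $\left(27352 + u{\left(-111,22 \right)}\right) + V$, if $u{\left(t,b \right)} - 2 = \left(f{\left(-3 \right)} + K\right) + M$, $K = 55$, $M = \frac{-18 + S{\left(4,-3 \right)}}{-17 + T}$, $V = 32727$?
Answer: $\frac{781760}{13} \approx 60135.0$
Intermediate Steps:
$M = \frac{5}{13}$ ($M = \frac{-18 + 3}{-17 - 22} = - \frac{15}{-39} = \left(-15\right) \left(- \frac{1}{39}\right) = \frac{5}{13} \approx 0.38462$)
$u{\left(t,b \right)} = \frac{733}{13}$ ($u{\left(t,b \right)} = 2 + \left(\left(-1 + 55\right) + \frac{5}{13}\right) = 2 + \left(54 + \frac{5}{13}\right) = 2 + \frac{707}{13} = \frac{733}{13}$)
$\left(27352 + u{\left(-111,22 \right)}\right) + V = \left(27352 + \frac{733}{13}\right) + 32727 = \frac{356309}{13} + 32727 = \frac{781760}{13}$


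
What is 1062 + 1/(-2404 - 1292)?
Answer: 3925151/3696 ≈ 1062.0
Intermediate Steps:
1062 + 1/(-2404 - 1292) = 1062 + 1/(-3696) = 1062 - 1/3696 = 3925151/3696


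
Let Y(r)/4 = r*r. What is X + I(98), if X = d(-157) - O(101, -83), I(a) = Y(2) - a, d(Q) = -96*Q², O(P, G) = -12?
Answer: -2366374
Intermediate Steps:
Y(r) = 4*r² (Y(r) = 4*(r*r) = 4*r²)
I(a) = 16 - a (I(a) = 4*2² - a = 4*4 - a = 16 - a)
X = -2366292 (X = -96*(-157)² - 1*(-12) = -96*24649 + 12 = -2366304 + 12 = -2366292)
X + I(98) = -2366292 + (16 - 1*98) = -2366292 + (16 - 98) = -2366292 - 82 = -2366374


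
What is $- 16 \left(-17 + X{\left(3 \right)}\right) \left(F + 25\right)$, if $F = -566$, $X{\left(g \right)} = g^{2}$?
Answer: $-69248$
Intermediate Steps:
$- 16 \left(-17 + X{\left(3 \right)}\right) \left(F + 25\right) = - 16 \left(-17 + 3^{2}\right) \left(-566 + 25\right) = - 16 \left(-17 + 9\right) \left(-541\right) = \left(-16\right) \left(-8\right) \left(-541\right) = 128 \left(-541\right) = -69248$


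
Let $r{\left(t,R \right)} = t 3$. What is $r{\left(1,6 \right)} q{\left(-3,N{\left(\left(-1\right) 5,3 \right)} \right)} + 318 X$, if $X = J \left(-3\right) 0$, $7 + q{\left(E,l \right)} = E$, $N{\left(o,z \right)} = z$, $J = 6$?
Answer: $-30$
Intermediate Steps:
$r{\left(t,R \right)} = 3 t$
$q{\left(E,l \right)} = -7 + E$
$X = 0$ ($X = 6 \left(-3\right) 0 = \left(-18\right) 0 = 0$)
$r{\left(1,6 \right)} q{\left(-3,N{\left(\left(-1\right) 5,3 \right)} \right)} + 318 X = 3 \cdot 1 \left(-7 - 3\right) + 318 \cdot 0 = 3 \left(-10\right) + 0 = -30 + 0 = -30$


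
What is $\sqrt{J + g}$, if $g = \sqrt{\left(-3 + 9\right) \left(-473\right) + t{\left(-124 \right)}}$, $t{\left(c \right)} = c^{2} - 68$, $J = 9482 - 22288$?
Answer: $\sqrt{-12806 + \sqrt{12470}} \approx 112.67 i$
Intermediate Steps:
$J = -12806$
$t{\left(c \right)} = -68 + c^{2}$
$g = \sqrt{12470}$ ($g = \sqrt{\left(-3 + 9\right) \left(-473\right) - \left(68 - \left(-124\right)^{2}\right)} = \sqrt{6 \left(-473\right) + \left(-68 + 15376\right)} = \sqrt{-2838 + 15308} = \sqrt{12470} \approx 111.67$)
$\sqrt{J + g} = \sqrt{-12806 + \sqrt{12470}}$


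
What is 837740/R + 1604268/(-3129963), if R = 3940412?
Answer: -308281806233/1027778647063 ≈ -0.29995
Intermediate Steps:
837740/R + 1604268/(-3129963) = 837740/3940412 + 1604268/(-3129963) = 837740*(1/3940412) + 1604268*(-1/3129963) = 209435/985103 - 534756/1043321 = -308281806233/1027778647063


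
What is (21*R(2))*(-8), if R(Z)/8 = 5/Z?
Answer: -3360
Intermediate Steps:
R(Z) = 40/Z (R(Z) = 8*(5/Z) = 40/Z)
(21*R(2))*(-8) = (21*(40/2))*(-8) = (21*(40*(½)))*(-8) = (21*20)*(-8) = 420*(-8) = -3360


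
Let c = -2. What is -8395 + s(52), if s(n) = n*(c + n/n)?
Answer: -8447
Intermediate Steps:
s(n) = -n (s(n) = n*(-2 + n/n) = n*(-2 + 1) = n*(-1) = -n)
-8395 + s(52) = -8395 - 1*52 = -8395 - 52 = -8447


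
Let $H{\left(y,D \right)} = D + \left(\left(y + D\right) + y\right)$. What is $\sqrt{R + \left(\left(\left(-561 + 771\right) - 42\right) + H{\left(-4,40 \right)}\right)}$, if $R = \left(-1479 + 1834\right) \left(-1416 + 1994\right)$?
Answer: $\sqrt{205430} \approx 453.24$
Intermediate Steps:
$R = 205190$ ($R = 355 \cdot 578 = 205190$)
$H{\left(y,D \right)} = 2 D + 2 y$ ($H{\left(y,D \right)} = D + \left(\left(D + y\right) + y\right) = D + \left(D + 2 y\right) = 2 D + 2 y$)
$\sqrt{R + \left(\left(\left(-561 + 771\right) - 42\right) + H{\left(-4,40 \right)}\right)} = \sqrt{205190 + \left(\left(\left(-561 + 771\right) - 42\right) + \left(2 \cdot 40 + 2 \left(-4\right)\right)\right)} = \sqrt{205190 + \left(\left(210 - 42\right) + \left(80 - 8\right)\right)} = \sqrt{205190 + \left(168 + 72\right)} = \sqrt{205190 + 240} = \sqrt{205430}$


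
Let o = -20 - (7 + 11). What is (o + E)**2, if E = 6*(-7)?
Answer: 6400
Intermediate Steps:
E = -42
o = -38 (o = -20 - 1*18 = -20 - 18 = -38)
(o + E)**2 = (-38 - 42)**2 = (-80)**2 = 6400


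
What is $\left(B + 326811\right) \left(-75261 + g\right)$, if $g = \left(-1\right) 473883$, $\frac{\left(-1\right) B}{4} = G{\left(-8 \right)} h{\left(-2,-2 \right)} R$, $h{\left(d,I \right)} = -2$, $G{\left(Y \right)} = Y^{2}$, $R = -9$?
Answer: $-176935844232$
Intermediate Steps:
$B = -4608$ ($B = - 4 \left(-8\right)^{2} \left(-2\right) \left(-9\right) = - 4 \cdot 64 \left(-2\right) \left(-9\right) = - 4 \left(\left(-128\right) \left(-9\right)\right) = \left(-4\right) 1152 = -4608$)
$g = -473883$
$\left(B + 326811\right) \left(-75261 + g\right) = \left(-4608 + 326811\right) \left(-75261 - 473883\right) = 322203 \left(-549144\right) = -176935844232$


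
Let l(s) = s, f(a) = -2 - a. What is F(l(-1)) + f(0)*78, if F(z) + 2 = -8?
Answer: -166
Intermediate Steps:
F(z) = -10 (F(z) = -2 - 8 = -10)
F(l(-1)) + f(0)*78 = -10 + (-2 - 1*0)*78 = -10 + (-2 + 0)*78 = -10 - 2*78 = -10 - 156 = -166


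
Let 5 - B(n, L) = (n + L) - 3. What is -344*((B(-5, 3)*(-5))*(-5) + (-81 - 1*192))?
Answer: 7912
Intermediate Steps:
B(n, L) = 8 - L - n (B(n, L) = 5 - ((n + L) - 3) = 5 - ((L + n) - 3) = 5 - (-3 + L + n) = 5 + (3 - L - n) = 8 - L - n)
-344*((B(-5, 3)*(-5))*(-5) + (-81 - 1*192)) = -344*(((8 - 1*3 - 1*(-5))*(-5))*(-5) + (-81 - 1*192)) = -344*(((8 - 3 + 5)*(-5))*(-5) + (-81 - 192)) = -344*((10*(-5))*(-5) - 273) = -344*(-50*(-5) - 273) = -344*(250 - 273) = -344*(-23) = 7912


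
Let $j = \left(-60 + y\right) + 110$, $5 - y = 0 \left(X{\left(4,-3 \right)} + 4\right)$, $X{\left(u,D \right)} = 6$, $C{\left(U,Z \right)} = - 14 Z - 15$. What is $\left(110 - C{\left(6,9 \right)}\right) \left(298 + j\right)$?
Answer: $88603$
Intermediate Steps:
$C{\left(U,Z \right)} = -15 - 14 Z$
$y = 5$ ($y = 5 - 0 \left(6 + 4\right) = 5 - 0 \cdot 10 = 5 - 0 = 5 + 0 = 5$)
$j = 55$ ($j = \left(-60 + 5\right) + 110 = -55 + 110 = 55$)
$\left(110 - C{\left(6,9 \right)}\right) \left(298 + j\right) = \left(110 - \left(-15 - 126\right)\right) \left(298 + 55\right) = \left(110 - \left(-15 - 126\right)\right) 353 = \left(110 - -141\right) 353 = \left(110 + 141\right) 353 = 251 \cdot 353 = 88603$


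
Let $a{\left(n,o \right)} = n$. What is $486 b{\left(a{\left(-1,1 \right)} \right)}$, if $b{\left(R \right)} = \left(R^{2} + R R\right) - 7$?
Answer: $-2430$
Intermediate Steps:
$b{\left(R \right)} = -7 + 2 R^{2}$ ($b{\left(R \right)} = \left(R^{2} + R^{2}\right) - 7 = 2 R^{2} - 7 = -7 + 2 R^{2}$)
$486 b{\left(a{\left(-1,1 \right)} \right)} = 486 \left(-7 + 2 \left(-1\right)^{2}\right) = 486 \left(-7 + 2 \cdot 1\right) = 486 \left(-7 + 2\right) = 486 \left(-5\right) = -2430$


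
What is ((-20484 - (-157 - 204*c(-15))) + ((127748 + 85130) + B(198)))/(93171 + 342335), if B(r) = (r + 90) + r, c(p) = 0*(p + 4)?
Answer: 193037/435506 ≈ 0.44325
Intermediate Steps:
c(p) = 0 (c(p) = 0*(4 + p) = 0)
B(r) = 90 + 2*r (B(r) = (90 + r) + r = 90 + 2*r)
((-20484 - (-157 - 204*c(-15))) + ((127748 + 85130) + B(198)))/(93171 + 342335) = ((-20484 - (-157 - 204*0)) + ((127748 + 85130) + (90 + 2*198)))/(93171 + 342335) = ((-20484 - (-157 + 0)) + (212878 + (90 + 396)))/435506 = ((-20484 - 1*(-157)) + (212878 + 486))*(1/435506) = ((-20484 + 157) + 213364)*(1/435506) = (-20327 + 213364)*(1/435506) = 193037*(1/435506) = 193037/435506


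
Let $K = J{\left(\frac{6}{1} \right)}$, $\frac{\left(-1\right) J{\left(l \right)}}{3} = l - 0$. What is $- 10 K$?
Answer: $180$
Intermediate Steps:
$J{\left(l \right)} = - 3 l$ ($J{\left(l \right)} = - 3 \left(l - 0\right) = - 3 \left(l + 0\right) = - 3 l$)
$K = -18$ ($K = - 3 \cdot \frac{6}{1} = - 3 \cdot 6 \cdot 1 = \left(-3\right) 6 = -18$)
$- 10 K = \left(-10\right) \left(-18\right) = 180$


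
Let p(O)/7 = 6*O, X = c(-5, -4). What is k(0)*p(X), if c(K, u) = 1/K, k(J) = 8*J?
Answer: 0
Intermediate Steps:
X = -⅕ (X = 1/(-5) = -⅕ ≈ -0.20000)
p(O) = 42*O (p(O) = 7*(6*O) = 42*O)
k(0)*p(X) = (8*0)*(42*(-⅕)) = 0*(-42/5) = 0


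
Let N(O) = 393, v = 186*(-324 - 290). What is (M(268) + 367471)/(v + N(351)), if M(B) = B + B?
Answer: -122669/37937 ≈ -3.2335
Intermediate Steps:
M(B) = 2*B
v = -114204 (v = 186*(-614) = -114204)
(M(268) + 367471)/(v + N(351)) = (2*268 + 367471)/(-114204 + 393) = (536 + 367471)/(-113811) = 368007*(-1/113811) = -122669/37937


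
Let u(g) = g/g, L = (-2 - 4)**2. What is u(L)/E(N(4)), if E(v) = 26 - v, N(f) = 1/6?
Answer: 6/155 ≈ 0.038710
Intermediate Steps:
N(f) = 1/6
L = 36 (L = (-6)**2 = 36)
u(g) = 1
u(L)/E(N(4)) = 1/(26 - 1*1/6) = 1/(26 - 1/6) = 1/(155/6) = 1*(6/155) = 6/155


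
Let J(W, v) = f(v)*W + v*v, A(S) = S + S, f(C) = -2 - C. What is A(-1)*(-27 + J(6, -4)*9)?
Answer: -450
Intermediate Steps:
A(S) = 2*S
J(W, v) = v² + W*(-2 - v) (J(W, v) = (-2 - v)*W + v*v = W*(-2 - v) + v² = v² + W*(-2 - v))
A(-1)*(-27 + J(6, -4)*9) = (2*(-1))*(-27 + ((-4)² - 1*6*(2 - 4))*9) = -2*(-27 + (16 - 1*6*(-2))*9) = -2*(-27 + (16 + 12)*9) = -2*(-27 + 28*9) = -2*(-27 + 252) = -2*225 = -450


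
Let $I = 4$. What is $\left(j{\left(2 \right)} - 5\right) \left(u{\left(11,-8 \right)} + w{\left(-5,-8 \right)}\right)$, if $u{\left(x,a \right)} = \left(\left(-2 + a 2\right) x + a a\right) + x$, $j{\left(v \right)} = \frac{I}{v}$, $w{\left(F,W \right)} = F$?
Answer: $384$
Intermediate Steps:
$j{\left(v \right)} = \frac{4}{v}$
$u{\left(x,a \right)} = x + a^{2} + x \left(-2 + 2 a\right)$ ($u{\left(x,a \right)} = \left(\left(-2 + 2 a\right) x + a^{2}\right) + x = \left(x \left(-2 + 2 a\right) + a^{2}\right) + x = \left(a^{2} + x \left(-2 + 2 a\right)\right) + x = x + a^{2} + x \left(-2 + 2 a\right)$)
$\left(j{\left(2 \right)} - 5\right) \left(u{\left(11,-8 \right)} + w{\left(-5,-8 \right)}\right) = \left(\frac{4}{2} - 5\right) \left(\left(\left(-8\right)^{2} - 11 + 2 \left(-8\right) 11\right) - 5\right) = \left(4 \cdot \frac{1}{2} - 5\right) \left(\left(64 - 11 - 176\right) - 5\right) = \left(2 - 5\right) \left(-123 - 5\right) = \left(-3\right) \left(-128\right) = 384$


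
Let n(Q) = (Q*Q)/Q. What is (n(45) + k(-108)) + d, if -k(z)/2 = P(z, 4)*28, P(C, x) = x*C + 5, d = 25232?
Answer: 49189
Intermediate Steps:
P(C, x) = 5 + C*x (P(C, x) = C*x + 5 = 5 + C*x)
k(z) = -280 - 224*z (k(z) = -2*(5 + z*4)*28 = -2*(5 + 4*z)*28 = -2*(140 + 112*z) = -280 - 224*z)
n(Q) = Q (n(Q) = Q²/Q = Q)
(n(45) + k(-108)) + d = (45 + (-280 - 224*(-108))) + 25232 = (45 + (-280 + 24192)) + 25232 = (45 + 23912) + 25232 = 23957 + 25232 = 49189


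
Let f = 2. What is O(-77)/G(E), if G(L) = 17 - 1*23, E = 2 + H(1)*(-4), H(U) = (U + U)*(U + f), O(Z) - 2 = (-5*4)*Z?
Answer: -257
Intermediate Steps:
O(Z) = 2 - 20*Z (O(Z) = 2 + (-5*4)*Z = 2 - 20*Z)
H(U) = 2*U*(2 + U) (H(U) = (U + U)*(U + 2) = (2*U)*(2 + U) = 2*U*(2 + U))
E = -22 (E = 2 + (2*1*(2 + 1))*(-4) = 2 + (2*1*3)*(-4) = 2 + 6*(-4) = 2 - 24 = -22)
G(L) = -6 (G(L) = 17 - 23 = -6)
O(-77)/G(E) = (2 - 20*(-77))/(-6) = (2 + 1540)*(-⅙) = 1542*(-⅙) = -257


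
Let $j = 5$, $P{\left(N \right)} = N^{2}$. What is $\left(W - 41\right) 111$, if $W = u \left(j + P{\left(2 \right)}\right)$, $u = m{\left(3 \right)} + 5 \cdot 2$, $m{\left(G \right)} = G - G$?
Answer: $5439$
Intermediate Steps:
$m{\left(G \right)} = 0$
$u = 10$ ($u = 0 + 5 \cdot 2 = 0 + 10 = 10$)
$W = 90$ ($W = 10 \left(5 + 2^{2}\right) = 10 \left(5 + 4\right) = 10 \cdot 9 = 90$)
$\left(W - 41\right) 111 = \left(90 - 41\right) 111 = 49 \cdot 111 = 5439$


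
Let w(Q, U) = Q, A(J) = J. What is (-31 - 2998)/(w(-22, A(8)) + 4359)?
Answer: -3029/4337 ≈ -0.69841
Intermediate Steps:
(-31 - 2998)/(w(-22, A(8)) + 4359) = (-31 - 2998)/(-22 + 4359) = -3029/4337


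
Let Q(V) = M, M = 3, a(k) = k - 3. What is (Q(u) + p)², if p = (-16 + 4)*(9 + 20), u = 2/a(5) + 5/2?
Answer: 119025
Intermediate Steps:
a(k) = -3 + k
u = 7/2 (u = 2/(-3 + 5) + 5/2 = 2/2 + 5*(½) = 2*(½) + 5/2 = 1 + 5/2 = 7/2 ≈ 3.5000)
p = -348 (p = -12*29 = -348)
Q(V) = 3
(Q(u) + p)² = (3 - 348)² = (-345)² = 119025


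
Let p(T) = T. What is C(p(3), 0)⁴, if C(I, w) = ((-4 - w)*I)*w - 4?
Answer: 256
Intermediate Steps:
C(I, w) = -4 + I*w*(-4 - w) (C(I, w) = (I*(-4 - w))*w - 4 = I*w*(-4 - w) - 4 = -4 + I*w*(-4 - w))
C(p(3), 0)⁴ = (-4 - 1*3*0² - 4*3*0)⁴ = (-4 - 1*3*0 + 0)⁴ = (-4 + 0 + 0)⁴ = (-4)⁴ = 256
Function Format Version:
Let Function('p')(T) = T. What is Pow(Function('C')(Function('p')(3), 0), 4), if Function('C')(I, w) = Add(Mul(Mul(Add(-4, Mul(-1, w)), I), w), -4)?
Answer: 256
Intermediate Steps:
Function('C')(I, w) = Add(-4, Mul(I, w, Add(-4, Mul(-1, w)))) (Function('C')(I, w) = Add(Mul(Mul(I, Add(-4, Mul(-1, w))), w), -4) = Add(Mul(I, w, Add(-4, Mul(-1, w))), -4) = Add(-4, Mul(I, w, Add(-4, Mul(-1, w)))))
Pow(Function('C')(Function('p')(3), 0), 4) = Pow(Add(-4, Mul(-1, 3, Pow(0, 2)), Mul(-4, 3, 0)), 4) = Pow(Add(-4, Mul(-1, 3, 0), 0), 4) = Pow(Add(-4, 0, 0), 4) = Pow(-4, 4) = 256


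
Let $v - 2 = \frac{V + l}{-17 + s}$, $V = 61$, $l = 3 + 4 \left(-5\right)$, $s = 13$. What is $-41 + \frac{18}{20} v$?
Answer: $- \frac{491}{10} \approx -49.1$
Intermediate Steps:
$l = -17$ ($l = 3 - 20 = -17$)
$v = -9$ ($v = 2 + \frac{61 - 17}{-17 + 13} = 2 + \frac{44}{-4} = 2 + 44 \left(- \frac{1}{4}\right) = 2 - 11 = -9$)
$-41 + \frac{18}{20} v = -41 + \frac{18}{20} \left(-9\right) = -41 + 18 \cdot \frac{1}{20} \left(-9\right) = -41 + \frac{9}{10} \left(-9\right) = -41 - \frac{81}{10} = - \frac{491}{10}$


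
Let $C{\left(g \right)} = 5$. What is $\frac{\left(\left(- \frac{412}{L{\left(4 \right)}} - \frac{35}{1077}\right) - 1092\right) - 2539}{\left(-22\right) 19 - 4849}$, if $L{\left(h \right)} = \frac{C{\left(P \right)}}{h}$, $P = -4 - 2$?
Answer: $\frac{21328006}{28362795} \approx 0.75197$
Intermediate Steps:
$P = -6$ ($P = -4 - 2 = -6$)
$L{\left(h \right)} = \frac{5}{h}$
$\frac{\left(\left(- \frac{412}{L{\left(4 \right)}} - \frac{35}{1077}\right) - 1092\right) - 2539}{\left(-22\right) 19 - 4849} = \frac{\left(\left(- \frac{412}{5 \cdot \frac{1}{4}} - \frac{35}{1077}\right) - 1092\right) - 2539}{\left(-22\right) 19 - 4849} = \frac{\left(\left(- \frac{412}{5 \cdot \frac{1}{4}} - \frac{35}{1077}\right) - 1092\right) - 2539}{-418 - 4849} = \frac{\left(\left(- \frac{412}{\frac{5}{4}} - \frac{35}{1077}\right) - 1092\right) - 2539}{-5267} = \left(\left(\left(\left(-412\right) \frac{4}{5} - \frac{35}{1077}\right) - 1092\right) - 2539\right) \left(- \frac{1}{5267}\right) = \left(\left(\left(- \frac{1648}{5} - \frac{35}{1077}\right) - 1092\right) - 2539\right) \left(- \frac{1}{5267}\right) = \left(\left(- \frac{1775071}{5385} - 1092\right) - 2539\right) \left(- \frac{1}{5267}\right) = \left(- \frac{7655491}{5385} - 2539\right) \left(- \frac{1}{5267}\right) = \left(- \frac{21328006}{5385}\right) \left(- \frac{1}{5267}\right) = \frac{21328006}{28362795}$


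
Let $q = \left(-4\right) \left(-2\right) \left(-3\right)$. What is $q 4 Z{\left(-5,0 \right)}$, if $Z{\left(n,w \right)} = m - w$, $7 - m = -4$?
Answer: $-1056$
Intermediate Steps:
$m = 11$ ($m = 7 - -4 = 7 + 4 = 11$)
$q = -24$ ($q = 8 \left(-3\right) = -24$)
$Z{\left(n,w \right)} = 11 - w$
$q 4 Z{\left(-5,0 \right)} = \left(-24\right) 4 \left(11 - 0\right) = - 96 \left(11 + 0\right) = \left(-96\right) 11 = -1056$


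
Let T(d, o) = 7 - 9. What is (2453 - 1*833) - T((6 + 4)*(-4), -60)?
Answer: 1622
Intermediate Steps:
T(d, o) = -2
(2453 - 1*833) - T((6 + 4)*(-4), -60) = (2453 - 1*833) - 1*(-2) = (2453 - 833) + 2 = 1620 + 2 = 1622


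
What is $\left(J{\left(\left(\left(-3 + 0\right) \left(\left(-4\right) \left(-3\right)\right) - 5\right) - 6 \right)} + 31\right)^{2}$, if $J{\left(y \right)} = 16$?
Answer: $2209$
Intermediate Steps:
$\left(J{\left(\left(\left(-3 + 0\right) \left(\left(-4\right) \left(-3\right)\right) - 5\right) - 6 \right)} + 31\right)^{2} = \left(16 + 31\right)^{2} = 47^{2} = 2209$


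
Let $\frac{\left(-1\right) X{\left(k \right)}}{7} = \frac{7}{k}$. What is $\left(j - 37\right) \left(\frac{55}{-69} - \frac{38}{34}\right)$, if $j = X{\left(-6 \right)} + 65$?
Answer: $- \frac{243691}{3519} \approx -69.25$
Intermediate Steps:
$X{\left(k \right)} = - \frac{49}{k}$ ($X{\left(k \right)} = - 7 \frac{7}{k} = - \frac{49}{k}$)
$j = \frac{439}{6}$ ($j = - \frac{49}{-6} + 65 = \left(-49\right) \left(- \frac{1}{6}\right) + 65 = \frac{49}{6} + 65 = \frac{439}{6} \approx 73.167$)
$\left(j - 37\right) \left(\frac{55}{-69} - \frac{38}{34}\right) = \left(\frac{439}{6} - 37\right) \left(\frac{55}{-69} - \frac{38}{34}\right) = \frac{217 \left(55 \left(- \frac{1}{69}\right) - \frac{19}{17}\right)}{6} = \frac{217 \left(- \frac{55}{69} - \frac{19}{17}\right)}{6} = \frac{217}{6} \left(- \frac{2246}{1173}\right) = - \frac{243691}{3519}$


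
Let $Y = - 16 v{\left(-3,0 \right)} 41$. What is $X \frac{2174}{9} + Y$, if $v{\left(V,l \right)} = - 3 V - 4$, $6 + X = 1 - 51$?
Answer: $- \frac{151264}{9} \approx -16807.0$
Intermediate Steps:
$X = -56$ ($X = -6 + \left(1 - 51\right) = -6 - 50 = -56$)
$v{\left(V,l \right)} = -4 - 3 V$
$Y = -3280$ ($Y = - 16 \left(-4 - -9\right) 41 = - 16 \left(-4 + 9\right) 41 = \left(-16\right) 5 \cdot 41 = \left(-80\right) 41 = -3280$)
$X \frac{2174}{9} + Y = - 56 \cdot \frac{2174}{9} - 3280 = - 56 \cdot 2174 \cdot \frac{1}{9} - 3280 = \left(-56\right) \frac{2174}{9} - 3280 = - \frac{121744}{9} - 3280 = - \frac{151264}{9}$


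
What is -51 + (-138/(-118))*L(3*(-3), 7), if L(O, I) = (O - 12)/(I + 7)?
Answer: -6225/118 ≈ -52.754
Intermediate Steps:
L(O, I) = (-12 + O)/(7 + I)
-51 + (-138/(-118))*L(3*(-3), 7) = -51 + (-138/(-118))*((-12 + 3*(-3))/(7 + 7)) = -51 + (-138*(-1/118))*((-12 - 9)/14) = -51 + 69*((1/14)*(-21))/59 = -51 + (69/59)*(-3/2) = -51 - 207/118 = -6225/118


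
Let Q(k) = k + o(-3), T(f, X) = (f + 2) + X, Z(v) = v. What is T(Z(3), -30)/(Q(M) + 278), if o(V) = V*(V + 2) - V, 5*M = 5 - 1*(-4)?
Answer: -125/1429 ≈ -0.087474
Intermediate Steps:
T(f, X) = 2 + X + f (T(f, X) = (2 + f) + X = 2 + X + f)
M = 9/5 (M = (5 - 1*(-4))/5 = (5 + 4)/5 = (⅕)*9 = 9/5 ≈ 1.8000)
o(V) = -V + V*(2 + V) (o(V) = V*(2 + V) - V = -V + V*(2 + V))
Q(k) = 6 + k (Q(k) = k - 3*(1 - 3) = k - 3*(-2) = k + 6 = 6 + k)
T(Z(3), -30)/(Q(M) + 278) = (2 - 30 + 3)/((6 + 9/5) + 278) = -25/(39/5 + 278) = -25/1429/5 = -25*5/1429 = -125/1429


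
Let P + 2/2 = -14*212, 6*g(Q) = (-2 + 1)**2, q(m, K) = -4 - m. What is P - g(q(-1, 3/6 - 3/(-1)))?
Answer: -17815/6 ≈ -2969.2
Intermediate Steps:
g(Q) = 1/6 (g(Q) = (-2 + 1)**2/6 = (1/6)*(-1)**2 = (1/6)*1 = 1/6)
P = -2969 (P = -1 - 14*212 = -1 - 2968 = -2969)
P - g(q(-1, 3/6 - 3/(-1))) = -2969 - 1*1/6 = -2969 - 1/6 = -17815/6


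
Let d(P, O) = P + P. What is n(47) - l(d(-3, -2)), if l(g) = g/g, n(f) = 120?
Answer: 119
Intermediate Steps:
d(P, O) = 2*P
l(g) = 1
n(47) - l(d(-3, -2)) = 120 - 1*1 = 120 - 1 = 119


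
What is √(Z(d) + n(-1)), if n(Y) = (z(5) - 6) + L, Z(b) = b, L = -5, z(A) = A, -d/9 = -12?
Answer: √102 ≈ 10.100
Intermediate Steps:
d = 108 (d = -9*(-12) = 108)
n(Y) = -6 (n(Y) = (5 - 6) - 5 = -1 - 5 = -6)
√(Z(d) + n(-1)) = √(108 - 6) = √102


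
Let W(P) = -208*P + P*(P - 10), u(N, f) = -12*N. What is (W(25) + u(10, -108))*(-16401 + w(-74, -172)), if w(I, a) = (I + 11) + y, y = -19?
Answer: 81508435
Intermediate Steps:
w(I, a) = -8 + I (w(I, a) = (I + 11) - 19 = (11 + I) - 19 = -8 + I)
W(P) = -208*P + P*(-10 + P)
(W(25) + u(10, -108))*(-16401 + w(-74, -172)) = (25*(-218 + 25) - 12*10)*(-16401 + (-8 - 74)) = (25*(-193) - 120)*(-16401 - 82) = (-4825 - 120)*(-16483) = -4945*(-16483) = 81508435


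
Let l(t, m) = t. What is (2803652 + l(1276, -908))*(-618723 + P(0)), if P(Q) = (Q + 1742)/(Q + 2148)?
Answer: -310649343400928/179 ≈ -1.7355e+12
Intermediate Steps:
P(Q) = (1742 + Q)/(2148 + Q)
(2803652 + l(1276, -908))*(-618723 + P(0)) = (2803652 + 1276)*(-618723 + (1742 + 0)/(2148 + 0)) = 2804928*(-618723 + 1742/2148) = 2804928*(-618723 + (1/2148)*1742) = 2804928*(-618723 + 871/1074) = 2804928*(-664507631/1074) = -310649343400928/179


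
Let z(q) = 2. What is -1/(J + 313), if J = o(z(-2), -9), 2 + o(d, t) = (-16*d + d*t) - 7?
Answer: -1/254 ≈ -0.0039370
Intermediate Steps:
o(d, t) = -9 - 16*d + d*t (o(d, t) = -2 + ((-16*d + d*t) - 7) = -2 + (-7 - 16*d + d*t) = -9 - 16*d + d*t)
J = -59 (J = -9 - 16*2 + 2*(-9) = -9 - 32 - 18 = -59)
-1/(J + 313) = -1/(-59 + 313) = -1/254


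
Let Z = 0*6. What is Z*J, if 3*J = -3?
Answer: 0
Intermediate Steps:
J = -1 (J = (⅓)*(-3) = -1)
Z = 0
Z*J = 0*(-1) = 0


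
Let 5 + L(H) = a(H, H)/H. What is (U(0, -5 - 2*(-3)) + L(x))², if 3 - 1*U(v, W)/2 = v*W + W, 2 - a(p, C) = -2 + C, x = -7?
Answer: 324/49 ≈ 6.6122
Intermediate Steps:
a(p, C) = 4 - C (a(p, C) = 2 - (-2 + C) = 2 + (2 - C) = 4 - C)
U(v, W) = 6 - 2*W - 2*W*v (U(v, W) = 6 - 2*(v*W + W) = 6 - 2*(W*v + W) = 6 - 2*(W + W*v) = 6 + (-2*W - 2*W*v) = 6 - 2*W - 2*W*v)
L(H) = -5 + (4 - H)/H
(U(0, -5 - 2*(-3)) + L(x))² = ((6 - 2*(-5 - 2*(-3)) - 2*(-5 - 2*(-3))*0) + (-6 + 4/(-7)))² = ((6 - 2*(-5 + 6) - 2*(-5 + 6)*0) + (-6 + 4*(-⅐)))² = ((6 - 2*1 - 2*1*0) + (-6 - 4/7))² = ((6 - 2 + 0) - 46/7)² = (4 - 46/7)² = (-18/7)² = 324/49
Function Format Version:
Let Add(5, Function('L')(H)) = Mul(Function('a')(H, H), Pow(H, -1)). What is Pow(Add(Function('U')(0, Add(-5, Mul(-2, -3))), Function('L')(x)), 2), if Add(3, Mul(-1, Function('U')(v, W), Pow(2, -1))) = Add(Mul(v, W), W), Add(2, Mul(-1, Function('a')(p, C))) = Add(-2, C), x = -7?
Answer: Rational(324, 49) ≈ 6.6122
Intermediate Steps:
Function('a')(p, C) = Add(4, Mul(-1, C)) (Function('a')(p, C) = Add(2, Mul(-1, Add(-2, C))) = Add(2, Add(2, Mul(-1, C))) = Add(4, Mul(-1, C)))
Function('U')(v, W) = Add(6, Mul(-2, W), Mul(-2, W, v)) (Function('U')(v, W) = Add(6, Mul(-2, Add(Mul(v, W), W))) = Add(6, Mul(-2, Add(Mul(W, v), W))) = Add(6, Mul(-2, Add(W, Mul(W, v)))) = Add(6, Add(Mul(-2, W), Mul(-2, W, v))) = Add(6, Mul(-2, W), Mul(-2, W, v)))
Function('L')(H) = Add(-5, Mul(Pow(H, -1), Add(4, Mul(-1, H)))) (Function('L')(H) = Add(-5, Mul(Add(4, Mul(-1, H)), Pow(H, -1))) = Add(-5, Mul(Pow(H, -1), Add(4, Mul(-1, H)))))
Pow(Add(Function('U')(0, Add(-5, Mul(-2, -3))), Function('L')(x)), 2) = Pow(Add(Add(6, Mul(-2, Add(-5, Mul(-2, -3))), Mul(-2, Add(-5, Mul(-2, -3)), 0)), Add(-6, Mul(4, Pow(-7, -1)))), 2) = Pow(Add(Add(6, Mul(-2, Add(-5, 6)), Mul(-2, Add(-5, 6), 0)), Add(-6, Mul(4, Rational(-1, 7)))), 2) = Pow(Add(Add(6, Mul(-2, 1), Mul(-2, 1, 0)), Add(-6, Rational(-4, 7))), 2) = Pow(Add(Add(6, -2, 0), Rational(-46, 7)), 2) = Pow(Add(4, Rational(-46, 7)), 2) = Pow(Rational(-18, 7), 2) = Rational(324, 49)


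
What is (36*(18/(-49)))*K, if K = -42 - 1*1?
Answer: 27864/49 ≈ 568.65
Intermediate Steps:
K = -43 (K = -42 - 1 = -43)
(36*(18/(-49)))*K = (36*(18/(-49)))*(-43) = (36*(18*(-1/49)))*(-43) = (36*(-18/49))*(-43) = -648/49*(-43) = 27864/49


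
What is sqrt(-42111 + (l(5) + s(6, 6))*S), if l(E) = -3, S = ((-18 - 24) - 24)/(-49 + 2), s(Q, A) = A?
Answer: 3*I*sqrt(10334877)/47 ≈ 205.2*I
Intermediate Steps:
S = 66/47 (S = (-42 - 24)/(-47) = -66*(-1/47) = 66/47 ≈ 1.4043)
sqrt(-42111 + (l(5) + s(6, 6))*S) = sqrt(-42111 + (-3 + 6)*(66/47)) = sqrt(-42111 + 3*(66/47)) = sqrt(-42111 + 198/47) = sqrt(-1979019/47) = 3*I*sqrt(10334877)/47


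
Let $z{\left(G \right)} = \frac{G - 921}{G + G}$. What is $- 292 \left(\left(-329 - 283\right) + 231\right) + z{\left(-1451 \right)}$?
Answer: $\frac{161427838}{1451} \approx 1.1125 \cdot 10^{5}$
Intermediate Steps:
$z{\left(G \right)} = \frac{-921 + G}{2 G}$
$- 292 \left(\left(-329 - 283\right) + 231\right) + z{\left(-1451 \right)} = - 292 \left(\left(-329 - 283\right) + 231\right) + \frac{-921 - 1451}{2 \left(-1451\right)} = - 292 \left(-612 + 231\right) + \frac{1}{2} \left(- \frac{1}{1451}\right) \left(-2372\right) = \left(-292\right) \left(-381\right) + \frac{1186}{1451} = 111252 + \frac{1186}{1451} = \frac{161427838}{1451}$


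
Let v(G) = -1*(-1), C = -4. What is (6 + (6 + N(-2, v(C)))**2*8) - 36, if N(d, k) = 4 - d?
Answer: 1122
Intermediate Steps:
v(G) = 1
(6 + (6 + N(-2, v(C)))**2*8) - 36 = (6 + (6 + (4 - 1*(-2)))**2*8) - 36 = (6 + (6 + (4 + 2))**2*8) - 36 = (6 + (6 + 6)**2*8) - 36 = (6 + 12**2*8) - 36 = (6 + 144*8) - 36 = (6 + 1152) - 36 = 1158 - 36 = 1122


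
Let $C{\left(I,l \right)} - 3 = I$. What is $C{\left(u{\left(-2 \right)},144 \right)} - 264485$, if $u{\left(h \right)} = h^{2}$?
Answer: $-264478$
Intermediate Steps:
$C{\left(I,l \right)} = 3 + I$
$C{\left(u{\left(-2 \right)},144 \right)} - 264485 = \left(3 + \left(-2\right)^{2}\right) - 264485 = \left(3 + 4\right) - 264485 = 7 - 264485 = -264478$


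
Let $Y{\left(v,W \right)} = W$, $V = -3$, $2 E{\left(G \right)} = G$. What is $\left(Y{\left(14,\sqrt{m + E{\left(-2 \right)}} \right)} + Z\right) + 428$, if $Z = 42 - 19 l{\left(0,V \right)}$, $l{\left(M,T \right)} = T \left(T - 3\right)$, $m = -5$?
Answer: $128 + i \sqrt{6} \approx 128.0 + 2.4495 i$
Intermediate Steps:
$E{\left(G \right)} = \frac{G}{2}$
$l{\left(M,T \right)} = T \left(-3 + T\right)$
$Z = -300$ ($Z = 42 - 19 \left(- 3 \left(-3 - 3\right)\right) = 42 - 19 \left(\left(-3\right) \left(-6\right)\right) = 42 - 19 \cdot 18 = 42 - 342 = -300$)
$\left(Y{\left(14,\sqrt{m + E{\left(-2 \right)}} \right)} + Z\right) + 428 = \left(\sqrt{-5 + \frac{1}{2} \left(-2\right)} - 300\right) + 428 = \left(\sqrt{-5 - 1} - 300\right) + 428 = \left(\sqrt{-6} - 300\right) + 428 = \left(i \sqrt{6} - 300\right) + 428 = \left(-300 + i \sqrt{6}\right) + 428 = 128 + i \sqrt{6}$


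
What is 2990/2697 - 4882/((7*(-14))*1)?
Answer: 6729887/132153 ≈ 50.925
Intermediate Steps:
2990/2697 - 4882/((7*(-14))*1) = 2990*(1/2697) - 4882/((-98*1)) = 2990/2697 - 4882/(-98) = 2990/2697 - 4882*(-1/98) = 2990/2697 + 2441/49 = 6729887/132153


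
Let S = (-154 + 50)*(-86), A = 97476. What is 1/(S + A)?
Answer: 1/106420 ≈ 9.3967e-6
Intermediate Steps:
S = 8944 (S = -104*(-86) = 8944)
1/(S + A) = 1/(8944 + 97476) = 1/106420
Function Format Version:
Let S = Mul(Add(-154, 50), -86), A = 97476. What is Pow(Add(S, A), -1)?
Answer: Rational(1, 106420) ≈ 9.3967e-6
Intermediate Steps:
S = 8944 (S = Mul(-104, -86) = 8944)
Pow(Add(S, A), -1) = Pow(Add(8944, 97476), -1) = Pow(106420, -1) = Rational(1, 106420)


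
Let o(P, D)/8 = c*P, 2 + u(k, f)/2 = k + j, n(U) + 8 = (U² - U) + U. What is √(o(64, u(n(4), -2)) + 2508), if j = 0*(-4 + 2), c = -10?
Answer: 2*I*√653 ≈ 51.108*I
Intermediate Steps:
n(U) = -8 + U² (n(U) = -8 + ((U² - U) + U) = -8 + U²)
j = 0 (j = 0*(-2) = 0)
u(k, f) = -4 + 2*k (u(k, f) = -4 + 2*(k + 0) = -4 + 2*k)
o(P, D) = -80*P (o(P, D) = 8*(-10*P) = -80*P)
√(o(64, u(n(4), -2)) + 2508) = √(-80*64 + 2508) = √(-5120 + 2508) = √(-2612) = 2*I*√653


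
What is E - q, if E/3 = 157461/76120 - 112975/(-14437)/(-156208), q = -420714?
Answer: 9027809601187994931/21457989135440 ≈ 4.2072e+5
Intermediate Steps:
E = 133160060490771/21457989135440 (E = 3*(157461/76120 - 112975/(-14437)/(-156208)) = 3*(157461*(1/76120) - 112975*(-1/14437)*(-1/156208)) = 3*(157461/76120 + (112975/14437)*(-1/156208)) = 3*(157461/76120 - 112975/2255174896) = 3*(44386686830257/21457989135440) = 133160060490771/21457989135440 ≈ 6.2056)
E - q = 133160060490771/21457989135440 - 1*(-420714) = 133160060490771/21457989135440 + 420714 = 9027809601187994931/21457989135440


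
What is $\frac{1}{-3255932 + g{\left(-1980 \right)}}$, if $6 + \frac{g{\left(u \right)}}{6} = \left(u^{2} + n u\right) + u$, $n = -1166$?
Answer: $\frac{1}{34106632} \approx 2.932 \cdot 10^{-8}$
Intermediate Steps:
$g{\left(u \right)} = -36 - 6990 u + 6 u^{2}$ ($g{\left(u \right)} = -36 + 6 \left(\left(u^{2} - 1166 u\right) + u\right) = -36 + 6 \left(u^{2} - 1165 u\right) = -36 + \left(- 6990 u + 6 u^{2}\right) = -36 - 6990 u + 6 u^{2}$)
$\frac{1}{-3255932 + g{\left(-1980 \right)}} = \frac{1}{-3255932 - \left(-13840164 - 23522400\right)} = \frac{1}{-3255932 + \left(-36 + 13840200 + 6 \cdot 3920400\right)} = \frac{1}{-3255932 + \left(-36 + 13840200 + 23522400\right)} = \frac{1}{-3255932 + 37362564} = \frac{1}{34106632}$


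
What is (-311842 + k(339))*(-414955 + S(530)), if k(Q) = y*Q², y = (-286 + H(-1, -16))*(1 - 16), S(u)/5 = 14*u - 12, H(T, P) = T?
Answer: -186849891853645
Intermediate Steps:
S(u) = -60 + 70*u (S(u) = 5*(14*u - 12) = 5*(-12 + 14*u) = -60 + 70*u)
y = 4305 (y = (-286 - 1)*(1 - 16) = -287*(-15) = 4305)
k(Q) = 4305*Q²
(-311842 + k(339))*(-414955 + S(530)) = (-311842 + 4305*339²)*(-414955 + (-60 + 70*530)) = (-311842 + 4305*114921)*(-414955 + (-60 + 37100)) = (-311842 + 494734905)*(-414955 + 37040) = 494423063*(-377915) = -186849891853645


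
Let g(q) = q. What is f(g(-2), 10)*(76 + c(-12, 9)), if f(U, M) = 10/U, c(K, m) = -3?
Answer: -365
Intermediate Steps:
f(g(-2), 10)*(76 + c(-12, 9)) = (10/(-2))*(76 - 3) = (10*(-½))*73 = -5*73 = -365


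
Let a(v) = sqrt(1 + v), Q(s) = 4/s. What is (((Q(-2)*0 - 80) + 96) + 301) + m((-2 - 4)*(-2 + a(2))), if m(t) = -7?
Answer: 310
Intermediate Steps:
(((Q(-2)*0 - 80) + 96) + 301) + m((-2 - 4)*(-2 + a(2))) = ((((4/(-2))*0 - 80) + 96) + 301) - 7 = ((((4*(-1/2))*0 - 80) + 96) + 301) - 7 = (((-2*0 - 80) + 96) + 301) - 7 = (((0 - 80) + 96) + 301) - 7 = ((-80 + 96) + 301) - 7 = (16 + 301) - 7 = 317 - 7 = 310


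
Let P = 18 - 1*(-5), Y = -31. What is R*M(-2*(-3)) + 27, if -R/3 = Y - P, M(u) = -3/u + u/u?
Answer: 108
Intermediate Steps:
P = 23 (P = 18 + 5 = 23)
M(u) = 1 - 3/u (M(u) = -3/u + 1 = 1 - 3/u)
R = 162 (R = -3*(-31 - 1*23) = -3*(-31 - 23) = -3*(-54) = 162)
R*M(-2*(-3)) + 27 = 162*((-3 - 2*(-3))/((-2*(-3)))) + 27 = 162*((-3 + 6)/6) + 27 = 162*((⅙)*3) + 27 = 162*(½) + 27 = 81 + 27 = 108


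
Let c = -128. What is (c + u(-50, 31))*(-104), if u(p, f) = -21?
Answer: 15496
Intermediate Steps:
(c + u(-50, 31))*(-104) = (-128 - 21)*(-104) = -149*(-104) = 15496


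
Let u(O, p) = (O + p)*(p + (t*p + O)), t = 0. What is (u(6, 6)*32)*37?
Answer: 170496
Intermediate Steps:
u(O, p) = (O + p)**2 (u(O, p) = (O + p)*(p + (0*p + O)) = (O + p)*(p + (0 + O)) = (O + p)*(p + O) = (O + p)*(O + p) = (O + p)**2)
(u(6, 6)*32)*37 = ((6**2 + 6**2 + 2*6*6)*32)*37 = ((36 + 36 + 72)*32)*37 = (144*32)*37 = 4608*37 = 170496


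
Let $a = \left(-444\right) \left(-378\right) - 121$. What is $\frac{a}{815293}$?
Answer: $\frac{167711}{815293} \approx 0.20571$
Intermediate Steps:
$a = 167711$ ($a = 167832 - 121 = 167711$)
$\frac{a}{815293} = \frac{167711}{815293}$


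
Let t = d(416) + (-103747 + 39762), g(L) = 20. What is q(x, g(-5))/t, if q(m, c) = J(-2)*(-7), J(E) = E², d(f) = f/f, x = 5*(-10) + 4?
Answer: 7/15996 ≈ 0.00043761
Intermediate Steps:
x = -46 (x = -50 + 4 = -46)
d(f) = 1
t = -63984 (t = 1 + (-103747 + 39762) = 1 - 63985 = -63984)
q(m, c) = -28 (q(m, c) = (-2)²*(-7) = 4*(-7) = -28)
q(x, g(-5))/t = -28/(-63984) = -28*(-1/63984) = 7/15996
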